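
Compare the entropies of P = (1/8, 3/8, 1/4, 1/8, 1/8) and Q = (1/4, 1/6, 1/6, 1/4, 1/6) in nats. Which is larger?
Q

Computing entropies in nats:
H(P) = 1.4942
H(Q) = 1.5890

Distribution Q has higher entropy.

Intuition: The distribution closer to uniform (more spread out) has higher entropy.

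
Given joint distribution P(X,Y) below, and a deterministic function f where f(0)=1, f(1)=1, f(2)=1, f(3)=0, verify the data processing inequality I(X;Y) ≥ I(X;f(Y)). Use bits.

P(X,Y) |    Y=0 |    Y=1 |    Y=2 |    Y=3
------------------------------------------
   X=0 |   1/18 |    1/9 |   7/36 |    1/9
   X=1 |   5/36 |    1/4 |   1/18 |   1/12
I(X;Y) = 0.1258, I(X;f(Y)) = 0.0069, inequality holds: 0.1258 ≥ 0.0069

Data Processing Inequality: For any Markov chain X → Y → Z, we have I(X;Y) ≥ I(X;Z).

Here Z = f(Y) is a deterministic function of Y, forming X → Y → Z.

Original I(X;Y) = 0.1258 bits

After applying f:
P(X,Z) where Z=f(Y):
- P(X,Z=0) = P(X,Y=3)
- P(X,Z=1) = P(X,Y=0) + P(X,Y=1) + P(X,Y=2)

I(X;Z) = I(X;f(Y)) = 0.0069 bits

Verification: 0.1258 ≥ 0.0069 ✓

Information cannot be created by processing; the function f can only lose information about X.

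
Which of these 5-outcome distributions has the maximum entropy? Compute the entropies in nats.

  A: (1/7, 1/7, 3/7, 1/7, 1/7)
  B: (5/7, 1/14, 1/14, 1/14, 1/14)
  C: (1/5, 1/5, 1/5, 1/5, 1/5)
C

For a discrete distribution over n outcomes, entropy is maximized by the uniform distribution.

Computing entropies:
H(A) = 1.4751 nats
H(B) = 0.9944 nats
H(C) = 1.6094 nats

The uniform distribution (where all probabilities equal 1/5) achieves the maximum entropy of log_e(5) = 1.6094 nats.

Distribution C has the highest entropy.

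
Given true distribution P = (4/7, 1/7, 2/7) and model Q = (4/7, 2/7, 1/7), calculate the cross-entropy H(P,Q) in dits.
0.4581 dits

Cross-entropy: H(P,Q) = -Σ p(x) log q(x)

Alternatively: H(P,Q) = H(P) + D_KL(P||Q)
H(P) = 0.4151 dits
D_KL(P||Q) = 0.0430 dits

H(P,Q) = 0.4151 + 0.0430 = 0.4581 dits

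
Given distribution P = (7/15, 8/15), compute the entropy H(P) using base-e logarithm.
0.6909 nats

Shannon entropy is H(X) = -Σ p(x) log p(x).

For P = (7/15, 8/15):
H = -7/15 × log_e(7/15) -8/15 × log_e(8/15)
H = 0.6909 nats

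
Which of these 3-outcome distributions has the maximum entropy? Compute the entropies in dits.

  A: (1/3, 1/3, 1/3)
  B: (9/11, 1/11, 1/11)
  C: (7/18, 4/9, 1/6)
A

For a discrete distribution over n outcomes, entropy is maximized by the uniform distribution.

Computing entropies:
H(A) = 0.4771 dits
H(B) = 0.2606 dits
H(C) = 0.4457 dits

The uniform distribution (where all probabilities equal 1/3) achieves the maximum entropy of log_10(3) = 0.4771 dits.

Distribution A has the highest entropy.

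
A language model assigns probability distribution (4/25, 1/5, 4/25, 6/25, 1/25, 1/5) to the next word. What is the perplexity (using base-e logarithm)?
5.4820

Perplexity is e^H (or exp(H) for natural log).

First, H = -Σ p log p = 1.7015 nats
Perplexity = e^1.7015 = 5.4820

Interpretation: The model's uncertainty is equivalent to choosing uniformly among 5.5 options.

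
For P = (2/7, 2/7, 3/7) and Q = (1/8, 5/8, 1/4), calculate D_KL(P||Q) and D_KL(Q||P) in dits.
D_KL(P||Q) = 0.1058, D_KL(Q||P) = 0.1091

KL divergence is not symmetric: D_KL(P||Q) ≠ D_KL(Q||P) in general.

D_KL(P||Q) = 0.1058 dits
D_KL(Q||P) = 0.1091 dits

No, they are not equal!

This asymmetry is why KL divergence is not a true distance metric.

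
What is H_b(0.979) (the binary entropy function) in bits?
0.1470 bits

The binary entropy function is:
H(p) = -p log(p) - (1-p) log(1-p)

H(0.979) = -0.979 × log_2(0.979) - 0.021 × log_2(0.021)
H(0.979) = 0.1470 bits

Note: Binary entropy is maximized at p=0.5 (H=1 bit) and minimized at p=0 or p=1 (H=0).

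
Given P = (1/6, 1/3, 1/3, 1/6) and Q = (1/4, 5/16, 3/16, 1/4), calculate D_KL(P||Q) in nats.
0.0781 nats

KL divergence: D_KL(P||Q) = Σ p(x) log(p(x)/q(x))

Computing term by term:
  x=0: 1/6 × log_e[(1/6)/(1/4)] = 1/6 × -0.4055 = -0.0676
  x=1: 1/3 × log_e[(1/3)/(5/16)] = 1/3 × 0.0645 = 0.0215
  x=2: 1/3 × log_e[(1/3)/(3/16)] = 1/3 × 0.5754 = 0.1918
  x=3: 1/6 × log_e[(1/6)/(1/4)] = 1/6 × -0.4055 = -0.0676

D_KL(P||Q) = 0.0781 nats

Note: KL divergence is always non-negative and equals 0 iff P = Q.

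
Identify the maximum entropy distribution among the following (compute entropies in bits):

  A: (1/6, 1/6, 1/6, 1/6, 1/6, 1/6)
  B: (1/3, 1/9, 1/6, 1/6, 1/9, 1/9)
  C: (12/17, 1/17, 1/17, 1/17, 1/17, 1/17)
A

For a discrete distribution over n outcomes, entropy is maximized by the uniform distribution.

Computing entropies:
H(A) = 2.5850 bits
H(B) = 2.4466 bits
H(C) = 1.5569 bits

The uniform distribution (where all probabilities equal 1/6) achieves the maximum entropy of log_2(6) = 2.5850 bits.

Distribution A has the highest entropy.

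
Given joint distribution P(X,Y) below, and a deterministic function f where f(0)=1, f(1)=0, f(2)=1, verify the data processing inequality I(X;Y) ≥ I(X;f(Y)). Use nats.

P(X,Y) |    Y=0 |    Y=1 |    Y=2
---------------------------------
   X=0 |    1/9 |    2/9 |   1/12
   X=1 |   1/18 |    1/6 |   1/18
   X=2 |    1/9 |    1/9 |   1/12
I(X;Y) = 0.0189, I(X;f(Y)) = 0.0180, inequality holds: 0.0189 ≥ 0.0180

Data Processing Inequality: For any Markov chain X → Y → Z, we have I(X;Y) ≥ I(X;Z).

Here Z = f(Y) is a deterministic function of Y, forming X → Y → Z.

Original I(X;Y) = 0.0189 nats

After applying f:
P(X,Z) where Z=f(Y):
- P(X,Z=0) = P(X,Y=1)
- P(X,Z=1) = P(X,Y=0) + P(X,Y=2)

I(X;Z) = I(X;f(Y)) = 0.0180 nats

Verification: 0.0189 ≥ 0.0180 ✓

Information cannot be created by processing; the function f can only lose information about X.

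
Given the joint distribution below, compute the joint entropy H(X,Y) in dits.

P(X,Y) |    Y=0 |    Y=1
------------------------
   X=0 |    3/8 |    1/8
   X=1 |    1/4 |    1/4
0.5737 dits

Joint entropy is H(X,Y) = -Σ_{x,y} p(x,y) log p(x,y).

Summing over all non-zero entries:
H(X,Y) = -[3/8·log_10(3/8) + 1/8·log_10(1/8) + 1/4·log_10(1/4) + 1/4·log_10(1/4)]
H(X,Y) = 0.5737 dits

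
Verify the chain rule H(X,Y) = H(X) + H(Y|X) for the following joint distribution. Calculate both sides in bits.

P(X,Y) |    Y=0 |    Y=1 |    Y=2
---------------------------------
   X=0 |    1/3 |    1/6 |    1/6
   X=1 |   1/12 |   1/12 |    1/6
H(X,Y) = 2.4183, H(X) = 0.9183, H(Y|X) = 1.5000 (all in bits)

Chain rule: H(X,Y) = H(X) + H(Y|X)

Left side — joint entropy directly:
H(X,Y) = -Σ p(x,y) log p(x,y) = 2.4183 bits

Right side — compute H(Y|X) from the conditional distributions:
P(X) = (2/3, 1/3), so H(X) = 0.9183 bits
H(Y|X) = Σ_x P(X=x) · H(Y|X=x):
  P(Y|X=0) = (1/2, 1/4, 1/4), H(Y|X=0) = 1.5000, weight P(X=0) = 2/3
  P(Y|X=1) = (1/4, 1/4, 1/2), H(Y|X=1) = 1.5000, weight P(X=1) = 1/3
H(Y|X) = 1.5000 bits

H(X) + H(Y|X) = 0.9183 + 1.5000 = 2.4183 bits

Both sides equal 2.4183 bits. ✓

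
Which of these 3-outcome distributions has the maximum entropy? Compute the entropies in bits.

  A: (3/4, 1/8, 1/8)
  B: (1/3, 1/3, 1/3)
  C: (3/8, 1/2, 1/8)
B

For a discrete distribution over n outcomes, entropy is maximized by the uniform distribution.

Computing entropies:
H(A) = 1.0613 bits
H(B) = 1.5850 bits
H(C) = 1.4056 bits

The uniform distribution (where all probabilities equal 1/3) achieves the maximum entropy of log_2(3) = 1.5850 bits.

Distribution B has the highest entropy.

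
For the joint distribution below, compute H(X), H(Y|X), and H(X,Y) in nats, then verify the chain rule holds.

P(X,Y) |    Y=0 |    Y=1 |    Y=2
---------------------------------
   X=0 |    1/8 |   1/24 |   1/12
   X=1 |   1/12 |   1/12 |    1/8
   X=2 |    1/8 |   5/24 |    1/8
H(X,Y) = 2.1202, H(X) = 1.0635, H(Y|X) = 1.0566 (all in nats)

Chain rule: H(X,Y) = H(X) + H(Y|X)

Left side — joint entropy directly:
H(X,Y) = -Σ p(x,y) log p(x,y) = 2.1202 nats

Right side — compute H(Y|X) from the conditional distributions:
P(X) = (1/4, 7/24, 11/24), so H(X) = 1.0635 nats
H(Y|X) = Σ_x P(X=x) · H(Y|X=x):
  P(Y|X=0) = (1/2, 1/6, 1/3), H(Y|X=0) = 1.0114, weight P(X=0) = 1/4
  P(Y|X=1) = (2/7, 2/7, 3/7), H(Y|X=1) = 1.0790, weight P(X=1) = 7/24
  P(Y|X=2) = (3/11, 5/11, 3/11), H(Y|X=2) = 1.0671, weight P(X=2) = 11/24
H(Y|X) = 1.0566 nats

H(X) + H(Y|X) = 1.0635 + 1.0566 = 2.1202 nats

Both sides equal 2.1202 nats. ✓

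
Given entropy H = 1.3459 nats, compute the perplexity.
3.8416

Perplexity is e^H (or exp(H) for natural log).

H = 1.3459 nats
Perplexity = e^1.3459 = 3.8416

Interpretation: The model's uncertainty is equivalent to choosing uniformly among 3.8 options.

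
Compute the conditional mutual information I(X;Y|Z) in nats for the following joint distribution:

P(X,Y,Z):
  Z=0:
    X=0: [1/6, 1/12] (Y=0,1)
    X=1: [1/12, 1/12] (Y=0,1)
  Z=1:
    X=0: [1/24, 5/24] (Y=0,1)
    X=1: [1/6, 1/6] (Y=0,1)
0.0423 nats

Conditional mutual information: I(X;Y|Z) = H(X|Z) + H(Y|Z) - H(X,Y|Z)

H(Z) = 0.6792
H(X,Z) = 1.3580 → H(X|Z) = 0.6788
H(Y,Z) = 1.3398 → H(Y|Z) = 0.6606
H(X,Y,Z) = 1.9763 → H(X,Y|Z) = 1.2971

I(X;Y|Z) = 0.6788 + 0.6606 - 1.2971 = 0.0423 nats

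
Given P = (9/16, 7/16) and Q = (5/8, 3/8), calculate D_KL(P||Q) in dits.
0.0036 dits

KL divergence: D_KL(P||Q) = Σ p(x) log(p(x)/q(x))

Computing term by term:
  x=0: 9/16 × log_10[(9/16)/(5/8)] = 9/16 × -0.0458 = -0.0257
  x=1: 7/16 × log_10[(7/16)/(3/8)] = 7/16 × 0.0669 = 0.0293

D_KL(P||Q) = 0.0036 dits

Note: KL divergence is always non-negative and equals 0 iff P = Q.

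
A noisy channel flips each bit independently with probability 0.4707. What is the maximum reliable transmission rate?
0.0025 bits

For a binary symmetric channel (BSC) with error probability p:
Capacity C = 1 - H(p) bits per symbol

where H(p) = -p log₂(p) - (1-p) log₂(1-p) is the binary entropy function.

H(0.4707) = 0.9975 bits
C = 1 - 0.9975 = 0.0025 bits per symbol

This means we can reliably transmit up to 0.0025 bits of information per channel use.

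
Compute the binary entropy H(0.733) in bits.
0.8371 bits

The binary entropy function is:
H(p) = -p log(p) - (1-p) log(1-p)

H(0.733) = -0.733 × log_2(0.733) - 0.267 × log_2(0.267)
H(0.733) = 0.8371 bits

Note: Binary entropy is maximized at p=0.5 (H=1 bit) and minimized at p=0 or p=1 (H=0).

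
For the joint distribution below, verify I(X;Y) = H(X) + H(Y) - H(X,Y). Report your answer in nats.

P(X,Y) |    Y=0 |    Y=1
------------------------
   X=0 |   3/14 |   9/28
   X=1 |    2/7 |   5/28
I(X;Y) = 0.0233 nats

Mutual information has multiple equivalent forms:
- I(X;Y) = H(X) - H(X|Y)
- I(X;Y) = H(Y) - H(Y|X)
- I(X;Y) = H(X) + H(Y) - H(X,Y)

Computing all quantities:
H(X) = 0.6906, H(Y) = 0.6931, H(X,Y) = 1.3605
H(X|Y) = 0.6673, H(Y|X) = 0.6699

Verification:
H(X) - H(X|Y) = 0.6906 - 0.6673 = 0.0233
H(Y) - H(Y|X) = 0.6931 - 0.6699 = 0.0233
H(X) + H(Y) - H(X,Y) = 0.6906 + 0.6931 - 1.3605 = 0.0233

All forms give I(X;Y) = 0.0233 nats. ✓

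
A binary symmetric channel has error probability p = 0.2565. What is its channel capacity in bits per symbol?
0.1786 bits

For a binary symmetric channel (BSC) with error probability p:
Capacity C = 1 - H(p) bits per symbol

where H(p) = -p log₂(p) - (1-p) log₂(1-p) is the binary entropy function.

H(0.2565) = 0.8214 bits
C = 1 - 0.8214 = 0.1786 bits per symbol

This means we can reliably transmit up to 0.1786 bits of information per channel use.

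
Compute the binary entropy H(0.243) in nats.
0.5545 nats

The binary entropy function is:
H(p) = -p log(p) - (1-p) log(1-p)

H(0.243) = -0.243 × log_e(0.243) - 0.757 × log_e(0.757)
H(0.243) = 0.5545 nats

Note: Binary entropy is maximized at p=0.5 (H=1 bit) and minimized at p=0 or p=1 (H=0).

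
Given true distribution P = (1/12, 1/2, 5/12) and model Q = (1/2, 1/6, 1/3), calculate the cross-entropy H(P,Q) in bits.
2.0362 bits

Cross-entropy: H(P,Q) = -Σ p(x) log q(x)

Alternatively: H(P,Q) = H(P) + D_KL(P||Q)
H(P) = 1.3250 bits
D_KL(P||Q) = 0.7112 bits

H(P,Q) = 1.3250 + 0.7112 = 2.0362 bits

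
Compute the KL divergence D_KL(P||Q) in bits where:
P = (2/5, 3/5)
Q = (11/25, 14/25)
0.0047 bits

KL divergence: D_KL(P||Q) = Σ p(x) log(p(x)/q(x))

Computing term by term:
  x=0: 2/5 × log_2[(2/5)/(11/25)] = 2/5 × -0.1375 = -0.0550
  x=1: 3/5 × log_2[(3/5)/(14/25)] = 3/5 × 0.0995 = 0.0597

D_KL(P||Q) = 0.0047 bits

Note: KL divergence is always non-negative and equals 0 iff P = Q.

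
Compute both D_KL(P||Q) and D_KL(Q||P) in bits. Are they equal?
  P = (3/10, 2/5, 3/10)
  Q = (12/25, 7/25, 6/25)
D_KL(P||Q) = 0.0990, D_KL(Q||P) = 0.1041

KL divergence is not symmetric: D_KL(P||Q) ≠ D_KL(Q||P) in general.

D_KL(P||Q) = 0.0990 bits
D_KL(Q||P) = 0.1041 bits

No, they are not equal!

This asymmetry is why KL divergence is not a true distance metric.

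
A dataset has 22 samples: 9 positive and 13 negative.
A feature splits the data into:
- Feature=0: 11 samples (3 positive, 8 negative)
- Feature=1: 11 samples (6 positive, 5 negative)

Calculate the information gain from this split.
0.0563 bits

Information Gain = H(Y) - H(Y|Feature)

Before split:
P(positive) = 9/22 = 0.4091
H(Y) = 0.9760 bits

After split:
Feature=0: H = 0.8454 bits (weight = 11/22)
Feature=1: H = 0.9940 bits (weight = 11/22)
H(Y|Feature) = (11/22)×0.8454 + (11/22)×0.9940 = 0.9197 bits

Information Gain = 0.9760 - 0.9197 = 0.0563 bits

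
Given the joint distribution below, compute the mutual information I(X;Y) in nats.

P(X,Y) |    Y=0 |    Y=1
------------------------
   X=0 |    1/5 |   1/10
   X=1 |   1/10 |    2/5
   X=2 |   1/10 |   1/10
0.0932 nats

Mutual information: I(X;Y) = H(X) + H(Y) - H(X,Y)

Marginals:
P(X) = (3/10, 1/2, 1/5), H(X) = 1.0297 nats
P(Y) = (2/5, 3/5), H(Y) = 0.6730 nats

Joint entropy: H(X,Y) = 1.6094 nats

I(X;Y) = 1.0297 + 0.6730 - 1.6094 = 0.0932 nats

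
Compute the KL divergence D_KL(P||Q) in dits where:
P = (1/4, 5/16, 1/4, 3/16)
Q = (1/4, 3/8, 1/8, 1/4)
0.0271 dits

KL divergence: D_KL(P||Q) = Σ p(x) log(p(x)/q(x))

Computing term by term:
  x=0: 1/4 × log_10[(1/4)/(1/4)] = 1/4 × 0.0000 = 0.0000
  x=1: 5/16 × log_10[(5/16)/(3/8)] = 5/16 × -0.0792 = -0.0247
  x=2: 1/4 × log_10[(1/4)/(1/8)] = 1/4 × 0.3010 = 0.0753
  x=3: 3/16 × log_10[(3/16)/(1/4)] = 3/16 × -0.1249 = -0.0234

D_KL(P||Q) = 0.0271 dits

Note: KL divergence is always non-negative and equals 0 iff P = Q.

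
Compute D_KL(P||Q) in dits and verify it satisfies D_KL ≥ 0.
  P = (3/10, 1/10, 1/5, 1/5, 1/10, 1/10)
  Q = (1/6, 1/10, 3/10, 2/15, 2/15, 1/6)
0.0419 dits

KL divergence satisfies the Gibbs inequality: D_KL(P||Q) ≥ 0 for all distributions P, Q.

D_KL(P||Q) = Σ p(x) log(p(x)/q(x))
Term by term:
  x=0: 3/10 × log_10[(3/10)/(1/6)] = 0.0766
  x=1: 1/10 × log_10[(1/10)/(1/10)] = 0.0000
  x=2: 1/5 × log_10[(1/5)/(3/10)] = -0.0352
  x=3: 1/5 × log_10[(1/5)/(2/15)] = 0.0352
  x=4: 1/10 × log_10[(1/10)/(2/15)] = -0.0125
  x=5: 1/10 × log_10[(1/10)/(1/6)] = -0.0222
D_KL(P||Q) = 0.0419 dits

D_KL(P||Q) = 0.0419 ≥ 0 ✓

This non-negativity is a fundamental property: relative entropy cannot be negative because it measures how different Q is from P.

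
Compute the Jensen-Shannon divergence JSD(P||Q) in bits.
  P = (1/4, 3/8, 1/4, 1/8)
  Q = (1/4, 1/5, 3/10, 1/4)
0.0365 bits

Jensen-Shannon divergence is:
JSD(P||Q) = 0.5 × D_KL(P||M) + 0.5 × D_KL(Q||M)
where M = 0.5 × (P + Q) is the mixture distribution.

M = 0.5 × (1/4, 3/8, 1/4, 1/8) + 0.5 × (1/4, 1/5, 3/10, 1/4) = (1/4, 0.2875, 11/40, 3/16)

D_KL(P||M) = 0.0363 bits
D_KL(Q||M) = 0.0367 bits

JSD(P||Q) = 0.5 × 0.0363 + 0.5 × 0.0367 = 0.0365 bits

Unlike KL divergence, JSD is symmetric and bounded: 0 ≤ JSD ≤ log(2).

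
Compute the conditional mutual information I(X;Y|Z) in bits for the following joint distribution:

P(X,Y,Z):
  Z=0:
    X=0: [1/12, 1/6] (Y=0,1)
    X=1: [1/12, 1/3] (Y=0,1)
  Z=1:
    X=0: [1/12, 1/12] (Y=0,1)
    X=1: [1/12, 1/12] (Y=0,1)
0.0105 bits

Conditional mutual information: I(X;Y|Z) = H(X|Z) + H(Y|Z) - H(X,Y|Z)

H(Z) = 0.9183
H(X,Z) = 1.8879 → H(X|Z) = 0.9696
H(Y,Z) = 1.7925 → H(Y|Z) = 0.8742
H(X,Y,Z) = 2.7516 → H(X,Y|Z) = 1.8333

I(X;Y|Z) = 0.9696 + 0.8742 - 1.8333 = 0.0105 bits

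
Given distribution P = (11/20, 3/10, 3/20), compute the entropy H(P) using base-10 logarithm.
0.4233 dits

Shannon entropy is H(X) = -Σ p(x) log p(x).

For P = (11/20, 3/10, 3/20):
H = -11/20 × log_10(11/20) -3/10 × log_10(3/10) -3/20 × log_10(3/20)
H = 0.4233 dits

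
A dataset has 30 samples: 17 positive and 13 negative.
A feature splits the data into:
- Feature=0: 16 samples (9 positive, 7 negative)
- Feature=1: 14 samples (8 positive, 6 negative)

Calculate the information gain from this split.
0.0001 bits

Information Gain = H(Y) - H(Y|Feature)

Before split:
P(positive) = 17/30 = 0.5667
H(Y) = 0.9871 bits

After split:
Feature=0: H = 0.9887 bits (weight = 16/30)
Feature=1: H = 0.9852 bits (weight = 14/30)
H(Y|Feature) = (16/30)×0.9887 + (14/30)×0.9852 = 0.9871 bits

Information Gain = 0.9871 - 0.9871 = 0.0001 bits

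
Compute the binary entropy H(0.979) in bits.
0.1470 bits

The binary entropy function is:
H(p) = -p log(p) - (1-p) log(1-p)

H(0.979) = -0.979 × log_2(0.979) - 0.021 × log_2(0.021)
H(0.979) = 0.1470 bits

Note: Binary entropy is maximized at p=0.5 (H=1 bit) and minimized at p=0 or p=1 (H=0).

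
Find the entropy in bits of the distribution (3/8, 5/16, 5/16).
1.5794 bits

Shannon entropy is H(X) = -Σ p(x) log p(x).

For P = (3/8, 5/16, 5/16):
H = -3/8 × log_2(3/8) -5/16 × log_2(5/16) -5/16 × log_2(5/16)
H = 1.5794 bits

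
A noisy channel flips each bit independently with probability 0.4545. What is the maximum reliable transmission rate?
0.0060 bits

For a binary symmetric channel (BSC) with error probability p:
Capacity C = 1 - H(p) bits per symbol

where H(p) = -p log₂(p) - (1-p) log₂(1-p) is the binary entropy function.

H(0.4545) = 0.9940 bits
C = 1 - 0.9940 = 0.0060 bits per symbol

This means we can reliably transmit up to 0.0060 bits of information per channel use.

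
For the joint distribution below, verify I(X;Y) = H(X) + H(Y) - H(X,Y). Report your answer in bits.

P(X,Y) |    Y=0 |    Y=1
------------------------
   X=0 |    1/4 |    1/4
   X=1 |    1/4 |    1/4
I(X;Y) = 0.0000 bits

Mutual information has multiple equivalent forms:
- I(X;Y) = H(X) - H(X|Y)
- I(X;Y) = H(Y) - H(Y|X)
- I(X;Y) = H(X) + H(Y) - H(X,Y)

Computing all quantities:
H(X) = 1.0000, H(Y) = 1.0000, H(X,Y) = 2.0000
H(X|Y) = 1.0000, H(Y|X) = 1.0000

Verification:
H(X) - H(X|Y) = 1.0000 - 1.0000 = 0.0000
H(Y) - H(Y|X) = 1.0000 - 1.0000 = 0.0000
H(X) + H(Y) - H(X,Y) = 1.0000 + 1.0000 - 2.0000 = 0.0000

All forms give I(X;Y) = 0.0000 bits. ✓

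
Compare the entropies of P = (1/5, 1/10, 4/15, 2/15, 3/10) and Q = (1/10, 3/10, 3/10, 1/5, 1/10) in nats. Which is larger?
P

Computing entropies in nats:
H(P) = 1.5345
H(Q) = 1.5048

Distribution P has higher entropy.

Intuition: The distribution closer to uniform (more spread out) has higher entropy.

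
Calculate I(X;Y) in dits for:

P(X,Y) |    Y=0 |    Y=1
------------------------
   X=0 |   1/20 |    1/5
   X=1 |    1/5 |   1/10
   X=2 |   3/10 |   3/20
0.0372 dits

Mutual information: I(X;Y) = H(X) + H(Y) - H(X,Y)

Marginals:
P(X) = (1/4, 3/10, 9/20), H(X) = 0.4634 dits
P(Y) = (11/20, 9/20), H(Y) = 0.2989 dits

Joint entropy: H(X,Y) = 0.7251 dits

I(X;Y) = 0.4634 + 0.2989 - 0.7251 = 0.0372 dits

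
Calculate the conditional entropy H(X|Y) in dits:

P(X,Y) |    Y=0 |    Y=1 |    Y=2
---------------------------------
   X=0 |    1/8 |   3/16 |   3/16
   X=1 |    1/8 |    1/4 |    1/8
0.2964 dits

Using the chain rule: H(X|Y) = H(X,Y) - H(Y)

First, compute H(X,Y) = 0.7618 dits

Marginal P(Y) = (1/4, 7/16, 5/16)
H(Y) = 0.4654 dits

H(X|Y) = H(X,Y) - H(Y) = 0.7618 - 0.4654 = 0.2964 dits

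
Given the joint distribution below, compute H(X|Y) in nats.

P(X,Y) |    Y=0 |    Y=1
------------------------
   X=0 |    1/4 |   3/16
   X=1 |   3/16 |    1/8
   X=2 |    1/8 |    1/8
1.0688 nats

Using the chain rule: H(X|Y) = H(X,Y) - H(Y)

First, compute H(X,Y) = 1.7541 nats

Marginal P(Y) = (9/16, 7/16)
H(Y) = 0.6853 nats

H(X|Y) = H(X,Y) - H(Y) = 1.7541 - 0.6853 = 1.0688 nats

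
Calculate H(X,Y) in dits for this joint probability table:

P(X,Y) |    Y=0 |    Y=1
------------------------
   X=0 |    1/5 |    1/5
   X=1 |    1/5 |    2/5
0.5786 dits

Joint entropy is H(X,Y) = -Σ_{x,y} p(x,y) log p(x,y).

Summing over all non-zero entries:
H(X,Y) = -[1/5·log_10(1/5) + 1/5·log_10(1/5) + 1/5·log_10(1/5) + 2/5·log_10(2/5)]
H(X,Y) = 0.5786 dits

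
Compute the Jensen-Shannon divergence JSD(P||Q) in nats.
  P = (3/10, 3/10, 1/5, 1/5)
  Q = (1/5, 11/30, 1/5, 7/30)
0.0073 nats

Jensen-Shannon divergence is:
JSD(P||Q) = 0.5 × D_KL(P||M) + 0.5 × D_KL(Q||M)
where M = 0.5 × (P + Q) is the mixture distribution.

M = 0.5 × (3/10, 3/10, 1/5, 1/5) + 0.5 × (1/5, 11/30, 1/5, 7/30) = (1/4, 1/3, 1/5, 0.216667)

D_KL(P||M) = 0.0071 nats
D_KL(Q||M) = 0.0076 nats

JSD(P||Q) = 0.5 × 0.0071 + 0.5 × 0.0076 = 0.0073 nats

Unlike KL divergence, JSD is symmetric and bounded: 0 ≤ JSD ≤ log(2).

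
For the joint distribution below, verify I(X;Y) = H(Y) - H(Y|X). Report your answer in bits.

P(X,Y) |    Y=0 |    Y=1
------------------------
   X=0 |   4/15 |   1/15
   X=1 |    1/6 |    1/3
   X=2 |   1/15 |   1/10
I(X;Y) = 0.1384 bits

Mutual information has multiple equivalent forms:
- I(X;Y) = H(X) - H(X|Y)
- I(X;Y) = H(Y) - H(Y|X)
- I(X;Y) = H(X) + H(Y) - H(X,Y)

Computing all quantities:
H(X) = 1.4591, H(Y) = 1.0000, H(X,Y) = 2.3208
H(X|Y) = 1.3208, H(Y|X) = 0.8616

Verification:
H(X) - H(X|Y) = 1.4591 - 1.3208 = 0.1384
H(Y) - H(Y|X) = 1.0000 - 0.8616 = 0.1384
H(X) + H(Y) - H(X,Y) = 1.4591 + 1.0000 - 2.3208 = 0.1384

All forms give I(X;Y) = 0.1384 bits. ✓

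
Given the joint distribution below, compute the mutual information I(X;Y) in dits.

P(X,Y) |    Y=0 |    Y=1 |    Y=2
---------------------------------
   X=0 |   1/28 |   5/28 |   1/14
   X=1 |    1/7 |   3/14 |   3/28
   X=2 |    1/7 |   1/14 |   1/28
0.0277 dits

Mutual information: I(X;Y) = H(X) + H(Y) - H(X,Y)

Marginals:
P(X) = (2/7, 13/28, 1/4), H(X) = 0.4607 dits
P(Y) = (9/28, 13/28, 3/14), H(Y) = 0.4565 dits

Joint entropy: H(X,Y) = 0.8895 dits

I(X;Y) = 0.4607 + 0.4565 - 0.8895 = 0.0277 dits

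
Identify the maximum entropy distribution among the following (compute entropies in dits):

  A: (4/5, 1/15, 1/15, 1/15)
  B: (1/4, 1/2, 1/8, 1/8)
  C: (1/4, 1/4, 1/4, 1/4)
C

For a discrete distribution over n outcomes, entropy is maximized by the uniform distribution.

Computing entropies:
H(A) = 0.3127 dits
H(B) = 0.5268 dits
H(C) = 0.6021 dits

The uniform distribution (where all probabilities equal 1/4) achieves the maximum entropy of log_10(4) = 0.6021 dits.

Distribution C has the highest entropy.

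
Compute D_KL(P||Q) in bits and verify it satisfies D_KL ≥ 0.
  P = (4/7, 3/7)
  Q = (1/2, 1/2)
0.0148 bits

KL divergence satisfies the Gibbs inequality: D_KL(P||Q) ≥ 0 for all distributions P, Q.

D_KL(P||Q) = Σ p(x) log(p(x)/q(x))
Term by term:
  x=0: 4/7 × log_2[(4/7)/(1/2)] = 0.1101
  x=1: 3/7 × log_2[(3/7)/(1/2)] = -0.0953
D_KL(P||Q) = 0.0148 bits

D_KL(P||Q) = 0.0148 ≥ 0 ✓

This non-negativity is a fundamental property: relative entropy cannot be negative because it measures how different Q is from P.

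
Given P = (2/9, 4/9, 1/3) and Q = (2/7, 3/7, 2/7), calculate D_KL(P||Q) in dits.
0.0051 dits

KL divergence: D_KL(P||Q) = Σ p(x) log(p(x)/q(x))

Computing term by term:
  x=0: 2/9 × log_10[(2/9)/(2/7)] = 2/9 × -0.1091 = -0.0243
  x=1: 4/9 × log_10[(4/9)/(3/7)] = 4/9 × 0.0158 = 0.0070
  x=2: 1/3 × log_10[(1/3)/(2/7)] = 1/3 × 0.0669 = 0.0223

D_KL(P||Q) = 0.0051 dits

Note: KL divergence is always non-negative and equals 0 iff P = Q.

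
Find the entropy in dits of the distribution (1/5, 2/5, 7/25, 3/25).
0.5643 dits

Shannon entropy is H(X) = -Σ p(x) log p(x).

For P = (1/5, 2/5, 7/25, 3/25):
H = -1/5 × log_10(1/5) -2/5 × log_10(2/5) -7/25 × log_10(7/25) -3/25 × log_10(3/25)
H = 0.5643 dits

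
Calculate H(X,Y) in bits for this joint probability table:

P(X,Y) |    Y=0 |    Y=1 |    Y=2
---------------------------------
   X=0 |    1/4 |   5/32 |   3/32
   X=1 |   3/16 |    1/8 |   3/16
2.5192 bits

Joint entropy is H(X,Y) = -Σ_{x,y} p(x,y) log p(x,y).

Summing over all non-zero entries:
H(X,Y) = -[1/4·log_2(1/4) + 5/32·log_2(5/32) + 3/32·log_2(3/32) + 3/16·log_2(3/16) + 1/8·log_2(1/8) + 3/16·log_2(3/16)]
H(X,Y) = 2.5192 bits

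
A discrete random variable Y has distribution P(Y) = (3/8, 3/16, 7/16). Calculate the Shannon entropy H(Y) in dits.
0.4531 dits

Shannon entropy is H(X) = -Σ p(x) log p(x).

For P = (3/8, 3/16, 7/16):
H = -3/8 × log_10(3/8) -3/16 × log_10(3/16) -7/16 × log_10(7/16)
H = 0.4531 dits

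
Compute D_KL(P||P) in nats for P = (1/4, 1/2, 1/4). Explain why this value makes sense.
0.0000 nats

KL divergence satisfies the Gibbs inequality: D_KL(P||Q) ≥ 0 for all distributions P, Q.

D_KL(P||Q) = Σ p(x) log(p(x)/q(x))
Each term is p(x) × log_e(p(x)/p(x)) = p(x) × log_e(1) = 0, so the sum is 0.
D_KL(P||Q) = 0.0000 nats

When P = Q, the KL divergence is exactly 0, as there is no 'divergence' between identical distributions.

This non-negativity is a fundamental property: relative entropy cannot be negative because it measures how different Q is from P.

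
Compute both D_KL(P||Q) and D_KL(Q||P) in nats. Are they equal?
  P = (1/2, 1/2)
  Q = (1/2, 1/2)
D_KL(P||Q) = 0.0000, D_KL(Q||P) = 0.0000

KL divergence is not symmetric: D_KL(P||Q) ≠ D_KL(Q||P) in general.

D_KL(P||Q) = 0.0000 nats
D_KL(Q||P) = 0.0000 nats

In this case they happen to be equal (to 4 decimal places).

This asymmetry is why KL divergence is not a true distance metric.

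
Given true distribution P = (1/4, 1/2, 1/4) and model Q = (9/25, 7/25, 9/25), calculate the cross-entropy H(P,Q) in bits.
1.6552 bits

Cross-entropy: H(P,Q) = -Σ p(x) log q(x)

Alternatively: H(P,Q) = H(P) + D_KL(P||Q)
H(P) = 1.5000 bits
D_KL(P||Q) = 0.1552 bits

H(P,Q) = 1.5000 + 0.1552 = 1.6552 bits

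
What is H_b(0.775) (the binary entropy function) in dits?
0.2316 dits

The binary entropy function is:
H(p) = -p log(p) - (1-p) log(1-p)

H(0.775) = -0.775 × log_10(0.775) - 0.225 × log_10(0.225)
H(0.775) = 0.2316 dits

Note: Binary entropy is maximized at p=0.5 (H=1 bit) and minimized at p=0 or p=1 (H=0).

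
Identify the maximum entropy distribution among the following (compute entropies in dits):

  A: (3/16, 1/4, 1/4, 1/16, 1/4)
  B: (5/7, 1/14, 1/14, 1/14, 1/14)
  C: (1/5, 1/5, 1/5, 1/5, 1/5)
C

For a discrete distribution over n outcomes, entropy is maximized by the uniform distribution.

Computing entropies:
H(A) = 0.6631 dits
H(B) = 0.4318 dits
H(C) = 0.6990 dits

The uniform distribution (where all probabilities equal 1/5) achieves the maximum entropy of log_10(5) = 0.6990 dits.

Distribution C has the highest entropy.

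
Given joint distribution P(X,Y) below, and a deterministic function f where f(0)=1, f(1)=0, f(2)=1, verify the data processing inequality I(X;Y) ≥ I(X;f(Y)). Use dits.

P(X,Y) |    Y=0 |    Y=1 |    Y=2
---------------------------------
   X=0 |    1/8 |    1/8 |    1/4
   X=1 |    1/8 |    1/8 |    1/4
I(X;Y) = 0.0000, I(X;f(Y)) = 0.0000, inequality holds: 0.0000 ≥ 0.0000

Data Processing Inequality: For any Markov chain X → Y → Z, we have I(X;Y) ≥ I(X;Z).

Here Z = f(Y) is a deterministic function of Y, forming X → Y → Z.

Original I(X;Y) = 0.0000 dits

After applying f:
P(X,Z) where Z=f(Y):
- P(X,Z=0) = P(X,Y=1)
- P(X,Z=1) = P(X,Y=0) + P(X,Y=2)

I(X;Z) = I(X;f(Y)) = 0.0000 dits

Verification: 0.0000 ≥ 0.0000 ✓

Information cannot be created by processing; the function f can only lose information about X.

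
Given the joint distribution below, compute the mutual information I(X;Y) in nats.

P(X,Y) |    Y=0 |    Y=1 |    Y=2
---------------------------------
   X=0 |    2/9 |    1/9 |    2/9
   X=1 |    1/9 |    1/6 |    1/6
0.0223 nats

Mutual information: I(X;Y) = H(X) + H(Y) - H(X,Y)

Marginals:
P(X) = (5/9, 4/9), H(X) = 0.6870 nats
P(Y) = (1/3, 5/18, 7/18), H(Y) = 1.0893 nats

Joint entropy: H(X,Y) = 1.7540 nats

I(X;Y) = 0.6870 + 1.0893 - 1.7540 = 0.0223 nats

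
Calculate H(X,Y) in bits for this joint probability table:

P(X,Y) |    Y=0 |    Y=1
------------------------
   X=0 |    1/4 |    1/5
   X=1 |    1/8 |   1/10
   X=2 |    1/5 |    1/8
2.5110 bits

Joint entropy is H(X,Y) = -Σ_{x,y} p(x,y) log p(x,y).

Summing over all non-zero entries:
H(X,Y) = -[1/4·log_2(1/4) + 1/5·log_2(1/5) + 1/8·log_2(1/8) + 1/10·log_2(1/10) + 1/5·log_2(1/5) + 1/8·log_2(1/8)]
H(X,Y) = 2.5110 bits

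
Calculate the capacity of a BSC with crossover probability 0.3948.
0.0322 bits

For a binary symmetric channel (BSC) with error probability p:
Capacity C = 1 - H(p) bits per symbol

where H(p) = -p log₂(p) - (1-p) log₂(1-p) is the binary entropy function.

H(0.3948) = 0.9678 bits
C = 1 - 0.9678 = 0.0322 bits per symbol

This means we can reliably transmit up to 0.0322 bits of information per channel use.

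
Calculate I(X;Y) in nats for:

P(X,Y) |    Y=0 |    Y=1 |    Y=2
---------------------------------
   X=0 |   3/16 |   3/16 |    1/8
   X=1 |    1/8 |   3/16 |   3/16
0.0126 nats

Mutual information: I(X;Y) = H(X) + H(Y) - H(X,Y)

Marginals:
P(X) = (1/2, 1/2), H(X) = 0.6931 nats
P(Y) = (5/16, 3/8, 5/16), H(Y) = 1.0948 nats

Joint entropy: H(X,Y) = 1.7753 nats

I(X;Y) = 0.6931 + 1.0948 - 1.7753 = 0.0126 nats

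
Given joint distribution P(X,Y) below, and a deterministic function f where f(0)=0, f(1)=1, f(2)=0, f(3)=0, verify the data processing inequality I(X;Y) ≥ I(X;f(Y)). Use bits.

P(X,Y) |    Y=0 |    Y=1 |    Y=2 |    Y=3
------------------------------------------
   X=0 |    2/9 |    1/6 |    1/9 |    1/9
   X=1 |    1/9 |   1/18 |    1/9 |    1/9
I(X;Y) = 0.0333, I(X;f(Y)) = 0.0175, inequality holds: 0.0333 ≥ 0.0175

Data Processing Inequality: For any Markov chain X → Y → Z, we have I(X;Y) ≥ I(X;Z).

Here Z = f(Y) is a deterministic function of Y, forming X → Y → Z.

Original I(X;Y) = 0.0333 bits

After applying f:
P(X,Z) where Z=f(Y):
- P(X,Z=0) = P(X,Y=0) + P(X,Y=2) + P(X,Y=3)
- P(X,Z=1) = P(X,Y=1)

I(X;Z) = I(X;f(Y)) = 0.0175 bits

Verification: 0.0333 ≥ 0.0175 ✓

Information cannot be created by processing; the function f can only lose information about X.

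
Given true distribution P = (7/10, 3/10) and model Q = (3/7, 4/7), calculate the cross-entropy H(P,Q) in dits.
0.3305 dits

Cross-entropy: H(P,Q) = -Σ p(x) log q(x)

Alternatively: H(P,Q) = H(P) + D_KL(P||Q)
H(P) = 0.2653 dits
D_KL(P||Q) = 0.0652 dits

H(P,Q) = 0.2653 + 0.0652 = 0.3305 dits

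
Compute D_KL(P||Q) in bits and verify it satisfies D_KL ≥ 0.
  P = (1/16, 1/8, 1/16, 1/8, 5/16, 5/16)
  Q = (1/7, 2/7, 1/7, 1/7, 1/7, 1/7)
0.3836 bits

KL divergence satisfies the Gibbs inequality: D_KL(P||Q) ≥ 0 for all distributions P, Q.

D_KL(P||Q) = Σ p(x) log(p(x)/q(x))
Term by term:
  x=0: 1/16 × log_2[(1/16)/(1/7)] = -0.0745
  x=1: 1/8 × log_2[(1/8)/(2/7)] = -0.1491
  x=2: 1/16 × log_2[(1/16)/(1/7)] = -0.0745
  x=3: 1/8 × log_2[(1/8)/(1/7)] = -0.0241
  x=4: 5/16 × log_2[(5/16)/(1/7)] = 0.3529
  x=5: 5/16 × log_2[(5/16)/(1/7)] = 0.3529
D_KL(P||Q) = 0.3836 bits

D_KL(P||Q) = 0.3836 ≥ 0 ✓

This non-negativity is a fundamental property: relative entropy cannot be negative because it measures how different Q is from P.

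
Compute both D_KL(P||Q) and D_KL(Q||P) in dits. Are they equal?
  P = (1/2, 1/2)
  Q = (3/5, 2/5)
D_KL(P||Q) = 0.0089, D_KL(Q||P) = 0.0087

KL divergence is not symmetric: D_KL(P||Q) ≠ D_KL(Q||P) in general.

D_KL(P||Q) = 0.0089 dits
D_KL(Q||P) = 0.0087 dits

No, they are not equal!

This asymmetry is why KL divergence is not a true distance metric.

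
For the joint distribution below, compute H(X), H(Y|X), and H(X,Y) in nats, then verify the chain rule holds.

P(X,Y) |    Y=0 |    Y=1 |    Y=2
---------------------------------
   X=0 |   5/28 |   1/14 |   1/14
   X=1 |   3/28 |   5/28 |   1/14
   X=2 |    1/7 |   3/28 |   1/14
H(X,Y) = 2.1259, H(X) = 1.0974, H(Y|X) = 1.0286 (all in nats)

Chain rule: H(X,Y) = H(X) + H(Y|X)

Left side — joint entropy directly:
H(X,Y) = -Σ p(x,y) log p(x,y) = 2.1259 nats

Right side — compute H(Y|X) from the conditional distributions:
P(X) = (9/28, 5/14, 9/28), so H(X) = 1.0974 nats
H(Y|X) = Σ_x P(X=x) · H(Y|X=x):
  P(Y|X=0) = (5/9, 2/9, 2/9), H(Y|X=0) = 0.9950, weight P(X=0) = 9/28
  P(Y|X=1) = (3/10, 1/2, 1/5), H(Y|X=1) = 1.0297, weight P(X=1) = 5/14
  P(Y|X=2) = (4/9, 1/3, 2/9), H(Y|X=2) = 1.0609, weight P(X=2) = 9/28
H(Y|X) = 1.0286 nats

H(X) + H(Y|X) = 1.0974 + 1.0286 = 2.1259 nats

Both sides equal 2.1259 nats. ✓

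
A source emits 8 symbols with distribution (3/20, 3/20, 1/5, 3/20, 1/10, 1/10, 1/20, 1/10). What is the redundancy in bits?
0.0913 bits

Redundancy measures how far a source is from maximum entropy:
R = H_max - H(X)

Maximum entropy for 8 symbols: H_max = log_2(8) = 3.0000 bits
Actual entropy: H(X) = 2.9087 bits
Redundancy: R = 3.0000 - 2.9087 = 0.0913 bits

This redundancy represents potential for compression: the source could be compressed by 0.0913 bits per symbol.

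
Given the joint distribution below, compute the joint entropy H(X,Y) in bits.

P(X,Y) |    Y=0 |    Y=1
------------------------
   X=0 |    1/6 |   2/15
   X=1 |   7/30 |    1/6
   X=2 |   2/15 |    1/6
2.5575 bits

Joint entropy is H(X,Y) = -Σ_{x,y} p(x,y) log p(x,y).

Summing over all non-zero entries:
H(X,Y) = -[1/6·log_2(1/6) + 2/15·log_2(2/15) + 7/30·log_2(7/30) + 1/6·log_2(1/6) + 2/15·log_2(2/15) + 1/6·log_2(1/6)]
H(X,Y) = 2.5575 bits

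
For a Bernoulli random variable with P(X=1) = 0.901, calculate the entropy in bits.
0.4658 bits

The binary entropy function is:
H(p) = -p log(p) - (1-p) log(1-p)

H(0.901) = -0.901 × log_2(0.901) - 0.099 × log_2(0.099)
H(0.901) = 0.4658 bits

Note: Binary entropy is maximized at p=0.5 (H=1 bit) and minimized at p=0 or p=1 (H=0).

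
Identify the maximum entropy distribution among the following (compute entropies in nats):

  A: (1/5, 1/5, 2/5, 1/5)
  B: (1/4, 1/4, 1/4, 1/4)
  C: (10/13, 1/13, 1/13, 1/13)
B

For a discrete distribution over n outcomes, entropy is maximized by the uniform distribution.

Computing entropies:
H(A) = 1.3322 nats
H(B) = 1.3863 nats
H(C) = 0.7937 nats

The uniform distribution (where all probabilities equal 1/4) achieves the maximum entropy of log_e(4) = 1.3863 nats.

Distribution B has the highest entropy.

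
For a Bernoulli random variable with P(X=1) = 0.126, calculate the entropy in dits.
0.1645 dits

The binary entropy function is:
H(p) = -p log(p) - (1-p) log(1-p)

H(0.126) = -0.126 × log_10(0.126) - 0.874 × log_10(0.874)
H(0.126) = 0.1645 dits

Note: Binary entropy is maximized at p=0.5 (H=1 bit) and minimized at p=0 or p=1 (H=0).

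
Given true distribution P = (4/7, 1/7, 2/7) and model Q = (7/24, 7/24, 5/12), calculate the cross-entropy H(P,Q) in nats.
1.1302 nats

Cross-entropy: H(P,Q) = -Σ p(x) log q(x)

Alternatively: H(P,Q) = H(P) + D_KL(P||Q)
H(P) = 0.9557 nats
D_KL(P||Q) = 0.1745 nats

H(P,Q) = 0.9557 + 0.1745 = 1.1302 nats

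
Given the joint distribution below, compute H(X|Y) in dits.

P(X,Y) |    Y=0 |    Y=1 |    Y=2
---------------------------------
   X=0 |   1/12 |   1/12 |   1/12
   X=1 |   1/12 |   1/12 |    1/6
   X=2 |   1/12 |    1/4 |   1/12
0.4418 dits

Using the chain rule: H(X|Y) = H(X,Y) - H(Y)

First, compute H(X,Y) = 0.9097 dits

Marginal P(Y) = (1/4, 5/12, 1/3)
H(Y) = 0.4680 dits

H(X|Y) = H(X,Y) - H(Y) = 0.9097 - 0.4680 = 0.4418 dits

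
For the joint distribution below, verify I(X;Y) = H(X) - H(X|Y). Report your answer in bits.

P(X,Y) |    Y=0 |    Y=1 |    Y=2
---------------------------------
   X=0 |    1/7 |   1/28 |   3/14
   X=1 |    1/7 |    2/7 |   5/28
I(X;Y) = 0.1286 bits

Mutual information has multiple equivalent forms:
- I(X;Y) = H(X) - H(X|Y)
- I(X;Y) = H(Y) - H(Y|X)
- I(X;Y) = H(X) + H(Y) - H(X,Y)

Computing all quantities:
H(X) = 0.9666, H(Y) = 1.5722, H(X,Y) = 2.4102
H(X|Y) = 0.8380, H(Y|X) = 1.4436

Verification:
H(X) - H(X|Y) = 0.9666 - 0.8380 = 0.1286
H(Y) - H(Y|X) = 1.5722 - 1.4436 = 0.1286
H(X) + H(Y) - H(X,Y) = 0.9666 + 1.5722 - 2.4102 = 0.1286

All forms give I(X;Y) = 0.1286 bits. ✓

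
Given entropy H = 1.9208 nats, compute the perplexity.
6.8264

Perplexity is e^H (or exp(H) for natural log).

H = 1.9208 nats
Perplexity = e^1.9208 = 6.8264

Interpretation: The model's uncertainty is equivalent to choosing uniformly among 6.8 options.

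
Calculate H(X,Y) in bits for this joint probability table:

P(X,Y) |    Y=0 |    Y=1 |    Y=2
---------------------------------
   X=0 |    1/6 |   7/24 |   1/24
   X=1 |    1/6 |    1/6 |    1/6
2.4328 bits

Joint entropy is H(X,Y) = -Σ_{x,y} p(x,y) log p(x,y).

Summing over all non-zero entries:
H(X,Y) = -[1/6·log_2(1/6) + 7/24·log_2(7/24) + 1/24·log_2(1/24) + 1/6·log_2(1/6) + 1/6·log_2(1/6) + 1/6·log_2(1/6)]
H(X,Y) = 2.4328 bits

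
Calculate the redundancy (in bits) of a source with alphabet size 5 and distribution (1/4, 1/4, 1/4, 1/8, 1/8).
0.0719 bits

Redundancy measures how far a source is from maximum entropy:
R = H_max - H(X)

Maximum entropy for 5 symbols: H_max = log_2(5) = 2.3219 bits
Actual entropy: H(X) = 2.2500 bits
Redundancy: R = 2.3219 - 2.2500 = 0.0719 bits

This redundancy represents potential for compression: the source could be compressed by 0.0719 bits per symbol.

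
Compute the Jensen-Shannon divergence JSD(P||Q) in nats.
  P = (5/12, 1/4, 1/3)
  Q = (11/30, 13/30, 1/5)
0.0217 nats

Jensen-Shannon divergence is:
JSD(P||Q) = 0.5 × D_KL(P||M) + 0.5 × D_KL(Q||M)
where M = 0.5 × (P + Q) is the mixture distribution.

M = 0.5 × (5/12, 1/4, 1/3) + 0.5 × (11/30, 13/30, 1/5) = (0.391667, 0.341667, 4/15)

D_KL(P||M) = 0.0221 nats
D_KL(Q||M) = 0.0213 nats

JSD(P||Q) = 0.5 × 0.0221 + 0.5 × 0.0213 = 0.0217 nats

Unlike KL divergence, JSD is symmetric and bounded: 0 ≤ JSD ≤ log(2).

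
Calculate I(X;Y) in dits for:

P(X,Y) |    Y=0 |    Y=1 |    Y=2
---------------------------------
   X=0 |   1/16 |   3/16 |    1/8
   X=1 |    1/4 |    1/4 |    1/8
0.0144 dits

Mutual information: I(X;Y) = H(X) + H(Y) - H(X,Y)

Marginals:
P(X) = (3/8, 5/8), H(X) = 0.2873 dits
P(Y) = (5/16, 7/16, 1/4), H(Y) = 0.4654 dits

Joint entropy: H(X,Y) = 0.7384 dits

I(X;Y) = 0.2873 + 0.4654 - 0.7384 = 0.0144 dits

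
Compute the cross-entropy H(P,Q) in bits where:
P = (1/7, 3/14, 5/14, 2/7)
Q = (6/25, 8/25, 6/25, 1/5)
2.0451 bits

Cross-entropy: H(P,Q) = -Σ p(x) log q(x)

Alternatively: H(P,Q) = H(P) + D_KL(P||Q)
H(P) = 1.9242 bits
D_KL(P||Q) = 0.1209 bits

H(P,Q) = 1.9242 + 0.1209 = 2.0451 bits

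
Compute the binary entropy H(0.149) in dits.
0.1828 dits

The binary entropy function is:
H(p) = -p log(p) - (1-p) log(1-p)

H(0.149) = -0.149 × log_10(0.149) - 0.851 × log_10(0.851)
H(0.149) = 0.1828 dits

Note: Binary entropy is maximized at p=0.5 (H=1 bit) and minimized at p=0 or p=1 (H=0).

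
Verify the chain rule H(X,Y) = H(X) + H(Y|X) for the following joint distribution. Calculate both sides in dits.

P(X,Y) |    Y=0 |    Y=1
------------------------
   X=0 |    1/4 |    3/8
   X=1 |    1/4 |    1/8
H(X,Y) = 0.5737, H(X) = 0.2873, H(Y|X) = 0.2863 (all in dits)

Chain rule: H(X,Y) = H(X) + H(Y|X)

Left side — joint entropy directly:
H(X,Y) = -Σ p(x,y) log p(x,y) = 0.5737 dits

Right side — compute H(Y|X) from the conditional distributions:
P(X) = (5/8, 3/8), so H(X) = 0.2873 dits
H(Y|X) = Σ_x P(X=x) · H(Y|X=x):
  P(Y|X=0) = (2/5, 3/5), H(Y|X=0) = 0.2923, weight P(X=0) = 5/8
  P(Y|X=1) = (2/3, 1/3), H(Y|X=1) = 0.2764, weight P(X=1) = 3/8
H(Y|X) = 0.2863 dits

H(X) + H(Y|X) = 0.2873 + 0.2863 = 0.5737 dits

Both sides equal 0.5737 dits. ✓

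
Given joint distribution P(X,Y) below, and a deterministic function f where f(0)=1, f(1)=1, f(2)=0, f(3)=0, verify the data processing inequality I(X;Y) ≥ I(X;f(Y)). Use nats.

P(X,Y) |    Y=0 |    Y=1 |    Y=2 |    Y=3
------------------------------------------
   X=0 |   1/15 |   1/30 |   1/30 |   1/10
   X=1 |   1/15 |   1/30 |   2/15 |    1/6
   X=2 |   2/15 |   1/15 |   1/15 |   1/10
I(X;Y) = 0.0438, I(X;f(Y)) = 0.0361, inequality holds: 0.0438 ≥ 0.0361

Data Processing Inequality: For any Markov chain X → Y → Z, we have I(X;Y) ≥ I(X;Z).

Here Z = f(Y) is a deterministic function of Y, forming X → Y → Z.

Original I(X;Y) = 0.0438 nats

After applying f:
P(X,Z) where Z=f(Y):
- P(X,Z=0) = P(X,Y=2) + P(X,Y=3)
- P(X,Z=1) = P(X,Y=0) + P(X,Y=1)

I(X;Z) = I(X;f(Y)) = 0.0361 nats

Verification: 0.0438 ≥ 0.0361 ✓

Information cannot be created by processing; the function f can only lose information about X.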